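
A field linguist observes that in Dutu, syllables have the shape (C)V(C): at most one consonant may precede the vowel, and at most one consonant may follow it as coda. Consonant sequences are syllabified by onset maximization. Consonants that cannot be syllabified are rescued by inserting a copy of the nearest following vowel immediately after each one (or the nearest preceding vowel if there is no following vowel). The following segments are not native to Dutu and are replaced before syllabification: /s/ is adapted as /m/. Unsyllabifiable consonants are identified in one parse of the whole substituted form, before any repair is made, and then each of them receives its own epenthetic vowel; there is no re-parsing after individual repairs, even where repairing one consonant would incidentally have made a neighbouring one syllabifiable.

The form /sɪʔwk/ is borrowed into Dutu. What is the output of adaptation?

Substitution: /s/ → /m/, giving /mɪʔwk/.
Syllabifying with onset maximization leaves /w/, /k/ stranded (at most one coda consonant is licensed; onsets are limited to one consonant).
Epenthesis after each stranded consonant: /w/ → /wɪ/, /k/ → /kɪ/.

mɪʔwɪkɪ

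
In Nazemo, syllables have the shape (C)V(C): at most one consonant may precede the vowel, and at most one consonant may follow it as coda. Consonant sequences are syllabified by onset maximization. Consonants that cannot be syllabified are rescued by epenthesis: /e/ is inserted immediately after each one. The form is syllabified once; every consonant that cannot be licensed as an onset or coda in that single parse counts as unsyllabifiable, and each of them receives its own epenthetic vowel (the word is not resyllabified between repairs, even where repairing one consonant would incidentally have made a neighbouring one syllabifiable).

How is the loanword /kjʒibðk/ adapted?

Syllabifying with onset maximization leaves /k/, /j/, /ð/, /k/ stranded (at most one coda consonant is licensed; onsets are limited to one consonant).
Epenthesis after each stranded consonant: /k/ → /ke/, /j/ → /je/, /ð/ → /ðe/, /k/ → /ke/.

kejeʒibðeke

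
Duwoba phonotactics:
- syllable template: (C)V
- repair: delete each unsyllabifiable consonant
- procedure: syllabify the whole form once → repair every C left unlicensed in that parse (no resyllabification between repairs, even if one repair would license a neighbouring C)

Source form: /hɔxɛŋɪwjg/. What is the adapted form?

Under (C)V, the unsyllabifiable consonants are /w/, /j/, /g/ (no codas are permitted; onsets are limited to one consonant).
Deleting the stranded consonants removes /w/, /j/, /g/.

hɔxɛŋɪ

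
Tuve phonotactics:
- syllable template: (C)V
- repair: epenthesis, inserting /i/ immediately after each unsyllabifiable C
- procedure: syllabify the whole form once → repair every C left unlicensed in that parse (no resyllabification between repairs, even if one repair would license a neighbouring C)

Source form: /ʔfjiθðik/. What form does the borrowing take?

ʔifijiθiðiki

Syllabifying with onset maximization leaves /ʔ/, /f/, /θ/, /k/ stranded (no codas are permitted; onsets are limited to one consonant).
Each unlicensed consonant becomes the onset of a new syllable: /ʔ/ → /ʔi/, /f/ → /fi/, /θ/ → /θi/, /k/ → /ki/.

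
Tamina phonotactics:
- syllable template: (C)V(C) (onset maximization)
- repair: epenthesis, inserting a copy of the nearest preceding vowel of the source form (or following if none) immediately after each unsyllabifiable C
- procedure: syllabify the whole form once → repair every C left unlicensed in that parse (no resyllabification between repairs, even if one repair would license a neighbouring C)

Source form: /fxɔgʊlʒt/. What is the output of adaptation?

fɔxɔgʊlʒʊtʊ

The consonants /f/, /ʒ/, /t/ cannot be parsed into a legal (C)V(C) syllable (at most one coda consonant is licensed; onsets are limited to one consonant).
Each unlicensed consonant becomes the onset of a new syllable: /f/ → /fɔ/, /ʒ/ → /ʒʊ/, /t/ → /tʊ/.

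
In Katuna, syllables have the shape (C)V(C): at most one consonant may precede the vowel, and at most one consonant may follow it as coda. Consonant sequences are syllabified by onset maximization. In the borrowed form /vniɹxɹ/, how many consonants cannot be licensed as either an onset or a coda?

The consonants /v/, /x/, /ɹ/ cannot be parsed into a legal (C)V(C) syllable (at most one coda consonant is licensed; onsets are limited to one consonant).

3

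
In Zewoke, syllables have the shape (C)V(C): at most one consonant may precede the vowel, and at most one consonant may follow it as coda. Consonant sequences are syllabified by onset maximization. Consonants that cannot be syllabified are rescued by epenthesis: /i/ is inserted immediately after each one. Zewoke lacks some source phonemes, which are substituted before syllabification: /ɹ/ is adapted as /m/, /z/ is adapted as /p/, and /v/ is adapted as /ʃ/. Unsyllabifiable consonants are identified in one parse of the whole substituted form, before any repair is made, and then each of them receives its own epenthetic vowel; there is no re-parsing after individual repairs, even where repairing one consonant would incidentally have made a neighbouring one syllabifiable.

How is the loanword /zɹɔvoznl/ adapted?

Substitution: /z/ → /p/, /ɹ/ → /m/, /v/ → /ʃ/, giving /pmɔʃopnl/.
The consonants /p/, /n/, /l/ cannot be parsed into a legal (C)V(C) syllable (at most one coda consonant is licensed; onsets are limited to one consonant).
Epenthesis after each stranded consonant: /p/ → /pi/, /n/ → /ni/, /l/ → /li/.

pimɔʃopnili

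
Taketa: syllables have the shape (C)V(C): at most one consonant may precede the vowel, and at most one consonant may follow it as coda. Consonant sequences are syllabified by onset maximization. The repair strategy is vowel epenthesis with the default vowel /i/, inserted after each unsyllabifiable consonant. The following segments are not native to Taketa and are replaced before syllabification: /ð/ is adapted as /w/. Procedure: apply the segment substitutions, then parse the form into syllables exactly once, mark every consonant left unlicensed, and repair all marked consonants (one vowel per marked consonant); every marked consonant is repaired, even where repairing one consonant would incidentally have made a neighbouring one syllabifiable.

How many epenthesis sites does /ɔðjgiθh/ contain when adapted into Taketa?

2

After substitution the input is /ɔwjgiθh/.
The unsyllabifiable consonants are /j/, /h/; each receives one epenthetic vowel.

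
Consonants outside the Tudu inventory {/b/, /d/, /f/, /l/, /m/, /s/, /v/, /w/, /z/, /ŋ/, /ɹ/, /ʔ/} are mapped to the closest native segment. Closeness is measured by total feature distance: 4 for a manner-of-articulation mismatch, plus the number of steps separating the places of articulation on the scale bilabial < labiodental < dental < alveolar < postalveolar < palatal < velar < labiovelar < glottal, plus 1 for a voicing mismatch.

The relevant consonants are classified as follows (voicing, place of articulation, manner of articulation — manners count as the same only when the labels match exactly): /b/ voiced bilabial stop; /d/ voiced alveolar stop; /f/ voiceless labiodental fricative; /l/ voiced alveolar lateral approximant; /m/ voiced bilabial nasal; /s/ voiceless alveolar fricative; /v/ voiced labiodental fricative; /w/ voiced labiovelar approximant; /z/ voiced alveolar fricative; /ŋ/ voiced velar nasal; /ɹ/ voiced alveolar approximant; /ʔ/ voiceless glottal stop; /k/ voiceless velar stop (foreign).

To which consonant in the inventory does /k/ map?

ʔ

/ʔ/ is closest: same manner (stop), place distance 2 (velar→glottal), same voicing; total 2. Next closest is /d/ at distance 4.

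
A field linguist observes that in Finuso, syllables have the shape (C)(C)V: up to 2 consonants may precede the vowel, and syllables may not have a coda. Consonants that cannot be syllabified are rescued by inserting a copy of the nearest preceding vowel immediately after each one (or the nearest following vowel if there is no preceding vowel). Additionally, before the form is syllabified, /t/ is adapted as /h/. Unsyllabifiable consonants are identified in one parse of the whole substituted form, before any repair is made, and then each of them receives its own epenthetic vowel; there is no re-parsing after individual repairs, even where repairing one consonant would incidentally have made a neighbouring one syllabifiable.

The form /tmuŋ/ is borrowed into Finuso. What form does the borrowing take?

hmuŋu

Substitution: /t/ → /h/, giving /hmuŋ/.
Under (C)(C)V, the unsyllabifiable consonants are /ŋ/ (no codas are permitted; onsets may contain at most 2 consonants).
Epenthesis after each stranded consonant: /ŋ/ → /ŋu/.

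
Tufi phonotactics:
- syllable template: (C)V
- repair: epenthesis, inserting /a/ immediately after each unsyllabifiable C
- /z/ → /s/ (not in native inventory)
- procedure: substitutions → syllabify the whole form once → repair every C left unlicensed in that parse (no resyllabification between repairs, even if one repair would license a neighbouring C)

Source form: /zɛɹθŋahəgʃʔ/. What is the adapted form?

Substitution: /z/ → /s/, giving /sɛɹθŋahəgʃʔ/.
Under (C)V, the unsyllabifiable consonants are /ɹ/, /θ/, /g/, /ʃ/, /ʔ/ (no codas are permitted; onsets are limited to one consonant).
Epenthesis after each stranded consonant: /ɹ/ → /ɹa/, /θ/ → /θa/, /g/ → /ga/, /ʃ/ → /ʃa/, /ʔ/ → /ʔa/.

sɛɹaθaŋahəgaʃaʔa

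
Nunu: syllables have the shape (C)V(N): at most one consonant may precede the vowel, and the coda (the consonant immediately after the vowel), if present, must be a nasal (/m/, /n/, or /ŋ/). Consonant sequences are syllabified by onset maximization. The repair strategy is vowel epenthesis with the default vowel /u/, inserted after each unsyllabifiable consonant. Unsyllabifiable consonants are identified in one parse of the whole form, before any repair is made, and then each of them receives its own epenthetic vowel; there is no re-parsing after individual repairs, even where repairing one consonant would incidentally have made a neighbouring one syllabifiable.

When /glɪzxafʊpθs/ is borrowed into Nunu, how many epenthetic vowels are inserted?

5

The unsyllabifiable consonants are /g/, /z/, /p/, /θ/, /s/; each receives one epenthetic vowel.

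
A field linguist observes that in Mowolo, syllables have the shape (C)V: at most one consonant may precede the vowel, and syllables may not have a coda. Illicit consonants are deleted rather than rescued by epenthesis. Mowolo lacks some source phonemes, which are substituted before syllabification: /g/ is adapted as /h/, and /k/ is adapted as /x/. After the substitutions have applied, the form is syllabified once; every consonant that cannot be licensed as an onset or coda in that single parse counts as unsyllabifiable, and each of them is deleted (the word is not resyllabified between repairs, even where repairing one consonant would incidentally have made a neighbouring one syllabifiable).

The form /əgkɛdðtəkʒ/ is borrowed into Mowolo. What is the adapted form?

əxɛtə

Substitution: /g/ → /h/, /k/ → /x/, giving /əhxɛdðtəxʒ/.
The consonants /h/, /d/, /ð/, /x/, /ʒ/ cannot be parsed into a legal (C)V syllable (no codas are permitted; onsets are limited to one consonant).
Each unlicensed consonant is deleted: /h/, /d/, /ð/, /x/, /ʒ/.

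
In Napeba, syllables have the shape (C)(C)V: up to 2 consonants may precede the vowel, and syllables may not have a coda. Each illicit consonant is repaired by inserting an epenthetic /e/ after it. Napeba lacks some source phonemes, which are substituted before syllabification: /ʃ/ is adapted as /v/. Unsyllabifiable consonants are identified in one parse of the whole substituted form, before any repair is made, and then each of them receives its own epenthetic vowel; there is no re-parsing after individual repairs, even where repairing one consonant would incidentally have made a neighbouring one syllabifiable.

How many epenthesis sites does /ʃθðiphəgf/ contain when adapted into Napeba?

After substitution the input is /vθðiphəgf/.
The unsyllabifiable consonants are /v/, /g/, /f/; each receives one epenthetic vowel.

3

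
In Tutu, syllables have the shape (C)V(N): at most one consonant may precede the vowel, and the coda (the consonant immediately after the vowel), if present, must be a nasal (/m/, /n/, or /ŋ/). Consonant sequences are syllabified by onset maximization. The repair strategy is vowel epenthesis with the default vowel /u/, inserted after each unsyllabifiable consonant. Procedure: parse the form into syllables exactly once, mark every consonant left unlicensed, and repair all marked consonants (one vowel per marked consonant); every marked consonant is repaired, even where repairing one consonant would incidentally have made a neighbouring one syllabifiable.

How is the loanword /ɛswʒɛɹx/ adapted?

ɛsuwuʒɛɹuxu

The consonants /s/, /w/, /ɹ/, /x/ cannot be parsed into a legal (C)V(N) syllable (only a nasal (/m/, /n/, or /ŋ/) is licensed in coda position; onsets are limited to one consonant).
Inserting the epenthetic vowel yields /s/ → /su/, /w/ → /wu/, /ɹ/ → /ɹu/, /x/ → /xu/.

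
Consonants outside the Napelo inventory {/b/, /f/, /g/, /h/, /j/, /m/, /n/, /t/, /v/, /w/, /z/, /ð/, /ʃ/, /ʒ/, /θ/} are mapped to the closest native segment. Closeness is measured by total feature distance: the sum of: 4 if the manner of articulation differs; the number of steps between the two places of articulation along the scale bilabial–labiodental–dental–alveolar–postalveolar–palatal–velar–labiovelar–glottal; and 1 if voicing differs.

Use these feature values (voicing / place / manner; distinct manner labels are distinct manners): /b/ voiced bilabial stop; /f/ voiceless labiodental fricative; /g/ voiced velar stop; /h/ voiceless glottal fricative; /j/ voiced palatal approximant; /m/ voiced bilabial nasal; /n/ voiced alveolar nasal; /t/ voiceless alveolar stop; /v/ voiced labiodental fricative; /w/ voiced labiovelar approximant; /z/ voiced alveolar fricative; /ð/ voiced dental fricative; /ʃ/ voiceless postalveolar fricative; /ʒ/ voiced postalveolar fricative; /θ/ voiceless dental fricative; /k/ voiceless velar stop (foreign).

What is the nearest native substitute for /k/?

/g/ is closest: same manner (stop), place distance 0 (velar→velar), voicing differs (+1); total 1. Next closest is /t/ at distance 3.

g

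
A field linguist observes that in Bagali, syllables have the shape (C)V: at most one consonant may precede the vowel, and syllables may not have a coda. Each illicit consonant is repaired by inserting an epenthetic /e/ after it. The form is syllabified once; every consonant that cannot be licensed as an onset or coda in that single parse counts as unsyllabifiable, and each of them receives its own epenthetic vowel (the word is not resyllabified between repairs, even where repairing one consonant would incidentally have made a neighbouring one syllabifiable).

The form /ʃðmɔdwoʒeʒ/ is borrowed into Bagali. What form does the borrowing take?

Syllabifying with onset maximization leaves /ʃ/, /ð/, /d/, /ʒ/ stranded (no codas are permitted; onsets are limited to one consonant).
Epenthesis after each stranded consonant: /ʃ/ → /ʃe/, /ð/ → /ðe/, /d/ → /de/, /ʒ/ → /ʒe/.

ʃeðemɔdewoʒeʒe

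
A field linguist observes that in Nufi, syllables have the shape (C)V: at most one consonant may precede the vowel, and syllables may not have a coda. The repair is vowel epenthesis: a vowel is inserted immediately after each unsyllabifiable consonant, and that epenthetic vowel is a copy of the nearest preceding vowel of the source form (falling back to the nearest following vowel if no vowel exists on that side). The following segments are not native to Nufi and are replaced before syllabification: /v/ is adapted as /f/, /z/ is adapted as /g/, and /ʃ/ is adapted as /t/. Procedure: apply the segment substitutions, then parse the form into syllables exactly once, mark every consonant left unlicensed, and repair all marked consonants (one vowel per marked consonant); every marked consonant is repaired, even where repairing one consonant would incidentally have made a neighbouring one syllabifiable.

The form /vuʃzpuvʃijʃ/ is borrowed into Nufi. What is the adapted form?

Substitution: /v/ → /f/, /ʃ/ → /t/, /z/ → /g/, giving /futgpuftijt/.
Syllabifying with onset maximization leaves /t/, /g/, /f/, /j/, /t/ stranded (no codas are permitted; onsets are limited to one consonant).
Epenthesis after each stranded consonant: /t/ → /tu/, /g/ → /gu/, /f/ → /fu/, /j/ → /ji/, /t/ → /ti/.

futugupufutijiti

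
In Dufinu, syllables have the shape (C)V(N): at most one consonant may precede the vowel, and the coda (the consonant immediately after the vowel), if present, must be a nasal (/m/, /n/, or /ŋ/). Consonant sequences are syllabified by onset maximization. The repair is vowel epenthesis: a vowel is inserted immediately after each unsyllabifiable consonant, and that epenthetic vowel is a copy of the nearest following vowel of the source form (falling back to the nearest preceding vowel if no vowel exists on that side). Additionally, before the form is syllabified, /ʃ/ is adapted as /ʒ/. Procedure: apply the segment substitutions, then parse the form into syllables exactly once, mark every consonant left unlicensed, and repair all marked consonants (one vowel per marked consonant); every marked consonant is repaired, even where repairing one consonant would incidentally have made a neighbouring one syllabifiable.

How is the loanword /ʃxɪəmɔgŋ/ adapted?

Substitution: /ʃ/ → /ʒ/, giving /ʒxɪəmɔgŋ/.
Under (C)V(N), the unsyllabifiable consonants are /ʒ/, /g/, /ŋ/ (only a nasal (/m/, /n/, or /ŋ/) is licensed in coda position; onsets are limited to one consonant).
Epenthesis after each stranded consonant: /ʒ/ → /ʒɪ/, /g/ → /gɔ/, /ŋ/ → /ŋɔ/.

ʒɪxɪəmɔgɔŋɔ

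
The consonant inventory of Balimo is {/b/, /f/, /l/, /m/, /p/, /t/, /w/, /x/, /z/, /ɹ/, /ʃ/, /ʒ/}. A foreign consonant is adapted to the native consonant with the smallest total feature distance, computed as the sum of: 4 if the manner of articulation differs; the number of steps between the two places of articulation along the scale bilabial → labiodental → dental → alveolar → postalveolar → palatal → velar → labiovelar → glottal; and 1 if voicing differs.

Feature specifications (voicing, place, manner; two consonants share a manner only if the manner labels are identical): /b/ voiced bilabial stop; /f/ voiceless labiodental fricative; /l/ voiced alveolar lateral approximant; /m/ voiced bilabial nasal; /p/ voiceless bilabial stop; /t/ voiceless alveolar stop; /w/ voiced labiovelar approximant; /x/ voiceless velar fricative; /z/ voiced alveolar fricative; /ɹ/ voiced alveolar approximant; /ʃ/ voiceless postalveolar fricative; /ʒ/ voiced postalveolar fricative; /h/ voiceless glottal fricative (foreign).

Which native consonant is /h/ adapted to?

/x/ is closest: same manner (fricative), place distance 2 (glottal→velar), same voicing; total 2. Next closest is /ʃ/ at distance 4.

x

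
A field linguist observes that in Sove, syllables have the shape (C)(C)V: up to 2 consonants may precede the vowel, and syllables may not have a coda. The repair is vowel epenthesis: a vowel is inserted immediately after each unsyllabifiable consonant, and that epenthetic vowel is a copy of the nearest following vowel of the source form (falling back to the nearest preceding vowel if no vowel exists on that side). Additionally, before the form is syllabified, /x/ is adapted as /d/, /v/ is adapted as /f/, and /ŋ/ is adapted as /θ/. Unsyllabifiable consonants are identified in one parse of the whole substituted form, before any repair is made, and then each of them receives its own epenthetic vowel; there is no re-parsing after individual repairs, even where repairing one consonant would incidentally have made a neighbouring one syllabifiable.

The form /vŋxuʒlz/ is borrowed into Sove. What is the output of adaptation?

Substitution: /v/ → /f/, /ŋ/ → /θ/, /x/ → /d/, giving /fθduʒlz/.
Under (C)(C)V, the unsyllabifiable consonants are /f/, /ʒ/, /l/, /z/ (no codas are permitted; onsets may contain at most 2 consonants).
Epenthesis after each stranded consonant: /f/ → /fu/, /ʒ/ → /ʒu/, /l/ → /lu/, /z/ → /zu/.

fuθduʒuluzu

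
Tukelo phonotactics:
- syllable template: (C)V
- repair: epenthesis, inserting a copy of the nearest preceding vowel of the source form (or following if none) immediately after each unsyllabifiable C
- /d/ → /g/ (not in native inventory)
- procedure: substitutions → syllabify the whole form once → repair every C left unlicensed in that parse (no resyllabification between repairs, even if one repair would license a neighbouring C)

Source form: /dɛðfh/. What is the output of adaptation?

gɛðɛfɛhɛ

Substitution: /d/ → /g/, giving /gɛðfh/.
The consonants /ð/, /f/, /h/ cannot be parsed into a legal (C)V syllable (no codas are permitted; onsets are limited to one consonant).
Each unlicensed consonant becomes the onset of a new syllable: /ð/ → /ðɛ/, /f/ → /fɛ/, /h/ → /hɛ/.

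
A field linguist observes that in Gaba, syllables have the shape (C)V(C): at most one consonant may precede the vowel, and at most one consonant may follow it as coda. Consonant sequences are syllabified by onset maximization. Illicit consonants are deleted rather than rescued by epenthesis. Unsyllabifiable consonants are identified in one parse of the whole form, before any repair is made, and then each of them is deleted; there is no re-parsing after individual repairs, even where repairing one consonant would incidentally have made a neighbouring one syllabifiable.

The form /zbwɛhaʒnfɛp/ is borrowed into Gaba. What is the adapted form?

Syllabifying with onset maximization leaves /z/, /b/, /n/ stranded (at most one coda consonant is licensed; onsets are limited to one consonant).
Deleting the stranded consonants removes /z/, /b/, /n/.

wɛhaʒfɛp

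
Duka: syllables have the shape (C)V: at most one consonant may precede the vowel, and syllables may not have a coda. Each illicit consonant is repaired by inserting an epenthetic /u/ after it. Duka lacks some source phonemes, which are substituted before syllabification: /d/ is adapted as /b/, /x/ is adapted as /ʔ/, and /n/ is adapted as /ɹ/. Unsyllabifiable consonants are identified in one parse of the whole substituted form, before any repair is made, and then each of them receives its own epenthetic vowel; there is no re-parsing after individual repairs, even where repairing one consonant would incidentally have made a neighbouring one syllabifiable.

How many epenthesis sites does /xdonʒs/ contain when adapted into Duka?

4

After substitution the input is /ʔboɹʒs/.
The unsyllabifiable consonants are /ʔ/, /ɹ/, /ʒ/, /s/; each receives one epenthetic vowel.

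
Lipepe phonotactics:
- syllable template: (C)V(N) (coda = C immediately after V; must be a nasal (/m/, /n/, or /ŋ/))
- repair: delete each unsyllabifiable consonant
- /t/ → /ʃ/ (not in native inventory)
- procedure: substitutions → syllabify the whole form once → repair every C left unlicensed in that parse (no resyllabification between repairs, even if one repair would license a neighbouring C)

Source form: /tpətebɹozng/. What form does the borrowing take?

Substitution: /t/ → /ʃ/, giving /ʃpəʃebɹozng/.
The consonants /ʃ/, /b/, /z/, /n/, /g/ cannot be parsed into a legal (C)V(N) syllable (only a nasal (/m/, /n/, or /ŋ/) is licensed in coda position; onsets are limited to one consonant).
Deletion applies to /ʃ/, /b/, /z/, /n/, /g/.

pəʃeɹo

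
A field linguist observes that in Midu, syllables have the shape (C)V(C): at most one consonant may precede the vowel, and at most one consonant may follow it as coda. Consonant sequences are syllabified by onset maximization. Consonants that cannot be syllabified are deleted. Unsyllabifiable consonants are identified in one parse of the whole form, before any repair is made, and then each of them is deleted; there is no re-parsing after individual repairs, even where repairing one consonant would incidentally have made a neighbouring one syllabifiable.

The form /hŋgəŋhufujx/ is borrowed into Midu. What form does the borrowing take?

gəŋhufuj

Syllabifying with onset maximization leaves /h/, /ŋ/, /x/ stranded (at most one coda consonant is licensed; onsets are limited to one consonant).
Deleting the stranded consonants removes /h/, /ŋ/, /x/.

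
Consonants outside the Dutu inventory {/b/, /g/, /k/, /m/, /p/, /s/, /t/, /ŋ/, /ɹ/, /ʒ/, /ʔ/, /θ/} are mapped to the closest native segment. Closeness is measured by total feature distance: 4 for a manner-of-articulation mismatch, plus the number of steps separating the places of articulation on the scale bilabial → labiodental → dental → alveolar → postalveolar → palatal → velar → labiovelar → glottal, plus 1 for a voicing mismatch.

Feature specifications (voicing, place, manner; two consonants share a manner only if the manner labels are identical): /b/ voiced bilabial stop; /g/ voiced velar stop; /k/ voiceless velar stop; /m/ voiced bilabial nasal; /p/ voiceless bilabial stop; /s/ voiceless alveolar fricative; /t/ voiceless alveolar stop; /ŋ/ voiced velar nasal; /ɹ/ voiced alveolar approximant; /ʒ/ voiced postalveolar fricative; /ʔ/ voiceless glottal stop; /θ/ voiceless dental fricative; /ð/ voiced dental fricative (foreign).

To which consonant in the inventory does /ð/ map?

θ

/θ/ is closest: same manner (fricative), place distance 0 (dental→dental), voicing differs (+1); total 1. Next closest is /s/ at distance 2.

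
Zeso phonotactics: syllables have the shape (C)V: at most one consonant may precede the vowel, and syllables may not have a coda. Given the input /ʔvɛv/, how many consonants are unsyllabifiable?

The consonants /ʔ/, /v/ cannot be parsed into a legal (C)V syllable (no codas are permitted; onsets are limited to one consonant).

2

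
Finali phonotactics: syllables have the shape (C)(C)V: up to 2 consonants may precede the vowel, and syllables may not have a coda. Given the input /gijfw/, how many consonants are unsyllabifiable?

3

The consonants /j/, /f/, /w/ cannot be parsed into a legal (C)(C)V syllable (no codas are permitted; onsets may contain at most 2 consonants).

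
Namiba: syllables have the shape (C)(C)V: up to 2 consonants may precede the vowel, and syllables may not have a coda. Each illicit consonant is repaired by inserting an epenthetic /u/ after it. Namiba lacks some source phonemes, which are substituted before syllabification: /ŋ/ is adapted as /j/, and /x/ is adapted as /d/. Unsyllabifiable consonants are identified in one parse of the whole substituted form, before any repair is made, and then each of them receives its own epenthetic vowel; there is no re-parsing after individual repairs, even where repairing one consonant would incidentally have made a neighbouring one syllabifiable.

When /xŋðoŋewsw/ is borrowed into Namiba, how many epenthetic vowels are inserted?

4

After substitution the input is /djðojewsw/.
The unsyllabifiable consonants are /d/, /w/, /s/, /w/; each receives one epenthetic vowel.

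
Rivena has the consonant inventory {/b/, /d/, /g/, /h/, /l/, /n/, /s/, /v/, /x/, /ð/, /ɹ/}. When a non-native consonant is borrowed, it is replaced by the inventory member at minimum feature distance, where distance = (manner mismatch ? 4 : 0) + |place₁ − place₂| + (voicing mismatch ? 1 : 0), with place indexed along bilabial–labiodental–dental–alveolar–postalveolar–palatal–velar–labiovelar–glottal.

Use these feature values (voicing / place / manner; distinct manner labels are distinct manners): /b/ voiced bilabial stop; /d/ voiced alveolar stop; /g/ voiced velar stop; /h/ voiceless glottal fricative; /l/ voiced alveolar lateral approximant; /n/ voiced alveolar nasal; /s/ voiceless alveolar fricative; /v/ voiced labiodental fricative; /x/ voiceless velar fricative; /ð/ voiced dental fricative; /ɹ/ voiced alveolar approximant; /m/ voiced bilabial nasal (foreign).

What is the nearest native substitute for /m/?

n

/n/ is closest: same manner (nasal), place distance 3 (bilabial→alveolar), same voicing; total 3. Next closest is /b/ at distance 4.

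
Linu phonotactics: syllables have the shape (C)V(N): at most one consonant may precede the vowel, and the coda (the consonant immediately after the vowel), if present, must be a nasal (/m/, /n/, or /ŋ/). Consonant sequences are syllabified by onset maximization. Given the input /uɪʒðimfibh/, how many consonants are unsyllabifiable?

3

The consonants /ʒ/, /b/, /h/ cannot be parsed into a legal (C)V(N) syllable (only a nasal (/m/, /n/, or /ŋ/) is licensed in coda position; onsets are limited to one consonant).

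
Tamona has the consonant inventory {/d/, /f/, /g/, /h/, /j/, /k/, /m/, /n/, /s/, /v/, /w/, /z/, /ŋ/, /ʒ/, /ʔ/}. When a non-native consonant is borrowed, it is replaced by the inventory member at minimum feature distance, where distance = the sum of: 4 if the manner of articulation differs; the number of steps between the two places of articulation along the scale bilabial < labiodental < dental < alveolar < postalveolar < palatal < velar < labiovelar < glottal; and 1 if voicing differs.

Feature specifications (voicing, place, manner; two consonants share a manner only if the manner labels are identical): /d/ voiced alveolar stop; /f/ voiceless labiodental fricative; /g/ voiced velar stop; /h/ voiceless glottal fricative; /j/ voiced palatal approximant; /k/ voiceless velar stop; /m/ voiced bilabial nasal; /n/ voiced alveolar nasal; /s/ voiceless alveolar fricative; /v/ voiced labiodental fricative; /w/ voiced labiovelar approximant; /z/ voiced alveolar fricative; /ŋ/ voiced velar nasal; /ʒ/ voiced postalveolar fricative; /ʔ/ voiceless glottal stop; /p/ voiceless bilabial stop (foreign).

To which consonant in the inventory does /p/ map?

/d/ is closest: same manner (stop), place distance 3 (bilabial→alveolar), voicing differs (+1); total 4. Next closest is /f/ at distance 5.

d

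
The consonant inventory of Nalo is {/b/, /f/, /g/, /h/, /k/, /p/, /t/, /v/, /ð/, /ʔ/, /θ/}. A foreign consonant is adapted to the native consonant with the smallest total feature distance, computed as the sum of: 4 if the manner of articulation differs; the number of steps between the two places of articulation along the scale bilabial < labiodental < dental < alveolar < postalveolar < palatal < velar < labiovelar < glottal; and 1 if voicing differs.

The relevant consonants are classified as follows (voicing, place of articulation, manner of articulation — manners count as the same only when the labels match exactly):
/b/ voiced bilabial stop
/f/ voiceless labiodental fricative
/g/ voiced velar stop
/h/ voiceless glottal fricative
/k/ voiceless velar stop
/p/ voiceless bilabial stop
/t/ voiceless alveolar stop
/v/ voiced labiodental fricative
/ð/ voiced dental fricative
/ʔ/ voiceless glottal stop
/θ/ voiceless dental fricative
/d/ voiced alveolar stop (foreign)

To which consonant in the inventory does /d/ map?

t

/t/ is closest: same manner (stop), place distance 0 (alveolar→alveolar), voicing differs (+1); total 1. Next closest is /b/ at distance 3.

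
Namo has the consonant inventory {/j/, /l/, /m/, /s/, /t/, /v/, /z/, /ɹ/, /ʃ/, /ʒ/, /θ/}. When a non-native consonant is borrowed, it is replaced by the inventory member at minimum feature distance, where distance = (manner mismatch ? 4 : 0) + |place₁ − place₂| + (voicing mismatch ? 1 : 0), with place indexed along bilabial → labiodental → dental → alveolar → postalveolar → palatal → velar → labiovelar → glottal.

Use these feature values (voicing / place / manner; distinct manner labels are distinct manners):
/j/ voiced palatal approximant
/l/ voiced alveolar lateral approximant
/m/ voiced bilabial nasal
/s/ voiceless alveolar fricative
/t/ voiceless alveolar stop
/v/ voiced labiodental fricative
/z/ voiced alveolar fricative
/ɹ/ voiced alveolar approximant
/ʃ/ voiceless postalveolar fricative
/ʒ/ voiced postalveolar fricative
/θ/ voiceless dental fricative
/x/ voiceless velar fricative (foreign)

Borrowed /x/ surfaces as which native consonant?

ʃ

/ʃ/ is closest: same manner (fricative), place distance 2 (velar→postalveolar), same voicing; total 2. Next closest is /s/ at distance 3.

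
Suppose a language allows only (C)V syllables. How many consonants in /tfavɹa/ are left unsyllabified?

The consonants /t/, /v/ cannot be parsed into a legal (C)V syllable (no codas are permitted; onsets are limited to one consonant).

2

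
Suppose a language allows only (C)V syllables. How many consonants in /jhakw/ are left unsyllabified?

Syllabifying with onset maximization leaves /j/, /k/, /w/ stranded (no codas are permitted; onsets are limited to one consonant).

3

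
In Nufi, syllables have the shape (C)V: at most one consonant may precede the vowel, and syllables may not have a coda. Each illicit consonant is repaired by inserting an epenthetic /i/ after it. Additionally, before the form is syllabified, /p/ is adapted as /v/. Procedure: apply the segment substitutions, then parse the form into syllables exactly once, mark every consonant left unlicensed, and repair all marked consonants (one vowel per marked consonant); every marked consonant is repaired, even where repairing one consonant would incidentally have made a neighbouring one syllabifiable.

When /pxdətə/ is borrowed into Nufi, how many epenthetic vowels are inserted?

After substitution the input is /vxdətə/.
The unsyllabifiable consonants are /v/, /x/; each receives one epenthetic vowel.

2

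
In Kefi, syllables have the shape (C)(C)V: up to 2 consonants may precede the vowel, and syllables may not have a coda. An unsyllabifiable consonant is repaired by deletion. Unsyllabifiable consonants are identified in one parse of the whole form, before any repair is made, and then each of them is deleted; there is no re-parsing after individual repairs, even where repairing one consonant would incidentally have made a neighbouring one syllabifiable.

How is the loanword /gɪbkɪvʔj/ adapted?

Syllabifying with onset maximization leaves /v/, /ʔ/, /j/ stranded (no codas are permitted; onsets may contain at most 2 consonants).
Deletion applies to /v/, /ʔ/, /j/.

gɪbkɪ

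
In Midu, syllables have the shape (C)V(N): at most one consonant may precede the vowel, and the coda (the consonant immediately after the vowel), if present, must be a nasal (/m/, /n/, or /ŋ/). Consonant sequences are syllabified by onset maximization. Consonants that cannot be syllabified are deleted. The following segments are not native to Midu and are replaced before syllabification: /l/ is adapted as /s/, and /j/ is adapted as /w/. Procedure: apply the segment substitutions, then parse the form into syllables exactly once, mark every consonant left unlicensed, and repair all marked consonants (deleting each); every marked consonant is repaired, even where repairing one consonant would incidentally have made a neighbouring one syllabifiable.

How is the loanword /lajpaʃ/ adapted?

sapa

Substitution: /l/ → /s/, /j/ → /w/, giving /sawpaʃ/.
Under (C)V(N), the unsyllabifiable consonants are /w/, /ʃ/ (only a nasal (/m/, /n/, or /ŋ/) is licensed in coda position; onsets are limited to one consonant).
Deleting the stranded consonants removes /w/, /ʃ/.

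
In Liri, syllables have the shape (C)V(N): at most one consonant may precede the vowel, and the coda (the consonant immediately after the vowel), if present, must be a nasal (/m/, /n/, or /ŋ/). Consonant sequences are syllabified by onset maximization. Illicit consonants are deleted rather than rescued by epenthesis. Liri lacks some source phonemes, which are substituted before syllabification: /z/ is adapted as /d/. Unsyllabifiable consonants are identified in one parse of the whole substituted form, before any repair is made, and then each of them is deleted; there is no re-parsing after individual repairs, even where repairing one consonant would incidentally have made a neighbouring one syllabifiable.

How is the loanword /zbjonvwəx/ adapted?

Substitution: /z/ → /d/, giving /dbjonvwəx/.
Syllabifying with onset maximization leaves /d/, /b/, /v/, /x/ stranded (only a nasal (/m/, /n/, or /ŋ/) is licensed in coda position; onsets are limited to one consonant).
Deletion applies to /d/, /b/, /v/, /x/.

jonwə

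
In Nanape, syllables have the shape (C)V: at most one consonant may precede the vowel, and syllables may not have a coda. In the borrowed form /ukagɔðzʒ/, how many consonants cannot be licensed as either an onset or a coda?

3

Under (C)V, the unsyllabifiable consonants are /ð/, /z/, /ʒ/ (no codas are permitted; onsets are limited to one consonant).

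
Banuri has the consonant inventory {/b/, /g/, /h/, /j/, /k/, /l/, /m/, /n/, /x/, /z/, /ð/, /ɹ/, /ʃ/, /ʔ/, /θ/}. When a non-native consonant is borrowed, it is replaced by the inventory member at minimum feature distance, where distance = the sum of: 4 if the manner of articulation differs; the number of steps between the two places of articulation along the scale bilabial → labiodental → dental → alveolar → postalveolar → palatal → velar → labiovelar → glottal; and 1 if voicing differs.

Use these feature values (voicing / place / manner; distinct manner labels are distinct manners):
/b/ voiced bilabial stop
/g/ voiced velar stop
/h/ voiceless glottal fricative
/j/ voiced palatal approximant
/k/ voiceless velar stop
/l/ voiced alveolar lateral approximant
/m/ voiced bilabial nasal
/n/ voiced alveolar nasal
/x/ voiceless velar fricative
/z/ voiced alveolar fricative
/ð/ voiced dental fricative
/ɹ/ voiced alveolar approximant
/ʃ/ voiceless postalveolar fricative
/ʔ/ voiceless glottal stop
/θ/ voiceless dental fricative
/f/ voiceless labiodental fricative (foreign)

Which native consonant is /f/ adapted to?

θ

/θ/ is closest: same manner (fricative), place distance 1 (labiodental→dental), same voicing; total 1. Next closest is /ð/ at distance 2.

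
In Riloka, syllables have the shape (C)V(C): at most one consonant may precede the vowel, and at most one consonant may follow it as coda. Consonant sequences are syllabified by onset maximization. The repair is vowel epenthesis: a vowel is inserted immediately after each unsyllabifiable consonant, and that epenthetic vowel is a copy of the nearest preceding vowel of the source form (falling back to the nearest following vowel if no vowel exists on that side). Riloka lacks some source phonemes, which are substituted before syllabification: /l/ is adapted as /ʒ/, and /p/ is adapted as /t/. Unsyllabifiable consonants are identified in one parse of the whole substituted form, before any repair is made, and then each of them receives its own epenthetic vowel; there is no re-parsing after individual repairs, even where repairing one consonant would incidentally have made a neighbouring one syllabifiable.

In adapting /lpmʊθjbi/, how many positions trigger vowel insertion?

After substitution the input is /ʒtmʊθjbi/.
The unsyllabifiable consonants are /ʒ/, /t/, /j/; each receives one epenthetic vowel.

3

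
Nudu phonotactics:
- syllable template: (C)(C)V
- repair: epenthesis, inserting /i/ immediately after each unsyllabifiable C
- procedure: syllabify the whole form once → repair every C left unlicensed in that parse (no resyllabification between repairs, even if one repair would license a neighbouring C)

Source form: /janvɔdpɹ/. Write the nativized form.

janvɔdipiɹi

Under (C)(C)V, the unsyllabifiable consonants are /d/, /p/, /ɹ/ (no codas are permitted; onsets may contain at most 2 consonants).
Epenthesis after each stranded consonant: /d/ → /di/, /p/ → /pi/, /ɹ/ → /ɹi/.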